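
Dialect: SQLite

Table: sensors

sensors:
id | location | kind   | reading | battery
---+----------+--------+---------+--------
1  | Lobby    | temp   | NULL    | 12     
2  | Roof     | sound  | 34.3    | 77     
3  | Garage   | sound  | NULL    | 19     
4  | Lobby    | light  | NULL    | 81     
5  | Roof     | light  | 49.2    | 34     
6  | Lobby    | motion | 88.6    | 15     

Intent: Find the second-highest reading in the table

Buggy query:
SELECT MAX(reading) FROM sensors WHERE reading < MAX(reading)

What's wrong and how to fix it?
Bug: The inner MAX is an aggregate inside WHERE, which is not allowed

Fix: Compute the overall MAX in a subquery, then take MAX of rows below it

Corrected query:
SELECT MAX(reading) FROM sensors WHERE reading < (SELECT MAX(reading) FROM sensors)

Result:
MAX(reading)
------------
49.2        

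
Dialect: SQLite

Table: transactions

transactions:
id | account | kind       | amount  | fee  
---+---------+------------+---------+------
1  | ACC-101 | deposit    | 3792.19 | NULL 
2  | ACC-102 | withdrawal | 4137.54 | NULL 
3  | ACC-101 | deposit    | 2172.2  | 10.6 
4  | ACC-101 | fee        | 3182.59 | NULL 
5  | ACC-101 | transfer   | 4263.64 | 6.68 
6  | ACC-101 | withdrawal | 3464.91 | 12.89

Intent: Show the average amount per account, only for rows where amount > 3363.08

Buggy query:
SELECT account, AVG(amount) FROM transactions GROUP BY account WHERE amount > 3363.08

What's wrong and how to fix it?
Bug: WHERE cannot follow GROUP BY

Fix: Place WHERE between FROM and GROUP BY

Corrected query:
SELECT account, AVG(amount) FROM transactions WHERE amount > 3363.08 GROUP BY account

Result:
account | AVG(amount)
--------+------------
ACC-101 | 3840.246667
ACC-102 | 4137.54    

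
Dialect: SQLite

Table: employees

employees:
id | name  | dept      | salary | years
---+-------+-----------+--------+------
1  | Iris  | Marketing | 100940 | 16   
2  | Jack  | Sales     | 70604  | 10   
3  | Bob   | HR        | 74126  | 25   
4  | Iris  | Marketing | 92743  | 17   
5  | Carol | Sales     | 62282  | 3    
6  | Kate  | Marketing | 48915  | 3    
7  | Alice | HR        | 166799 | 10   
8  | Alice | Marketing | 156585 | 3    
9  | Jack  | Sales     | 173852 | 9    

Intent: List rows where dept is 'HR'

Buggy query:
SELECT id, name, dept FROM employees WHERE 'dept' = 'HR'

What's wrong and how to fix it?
Bug: 'dept' in single quotes is a string literal, not the column; the comparison is literal-vs-literal and never true

Fix: Reference the column as dept without single quotes

Corrected query:
SELECT id, name, dept FROM employees WHERE dept = 'HR'

Result:
id | name  | dept
---+-------+-----
3  | Bob   | HR  
7  | Alice | HR  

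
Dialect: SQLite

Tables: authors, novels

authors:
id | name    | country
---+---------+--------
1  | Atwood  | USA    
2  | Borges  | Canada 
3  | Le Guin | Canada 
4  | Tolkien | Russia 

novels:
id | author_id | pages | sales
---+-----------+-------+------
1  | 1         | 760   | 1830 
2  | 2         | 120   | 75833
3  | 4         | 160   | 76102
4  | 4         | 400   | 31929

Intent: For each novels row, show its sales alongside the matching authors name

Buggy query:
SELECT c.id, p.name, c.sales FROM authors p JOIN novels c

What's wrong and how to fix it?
Bug: JOIN with no ON clause produces a cartesian product; every novels row pairs with every authors row

Fix: Add ON c.author_id = p.id to the JOIN

Corrected query:
SELECT c.id, p.name, c.sales FROM authors p JOIN novels c ON c.author_id = p.id

Result:
id | name    | sales
---+---------+------
1  | Atwood  | 1830 
2  | Borges  | 75833
3  | Tolkien | 76102
4  | Tolkien | 31929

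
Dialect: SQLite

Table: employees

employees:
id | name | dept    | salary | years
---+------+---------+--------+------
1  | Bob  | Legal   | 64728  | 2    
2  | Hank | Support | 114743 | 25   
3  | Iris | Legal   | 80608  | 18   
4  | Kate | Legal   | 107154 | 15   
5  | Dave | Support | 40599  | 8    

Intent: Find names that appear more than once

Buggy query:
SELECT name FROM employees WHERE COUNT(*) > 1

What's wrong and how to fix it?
Bug: COUNT(*) is an aggregate and cannot be used in WHERE

Fix: Group first, then use HAVING for the count condition

Corrected query:
SELECT name FROM employees GROUP BY name HAVING COUNT(*) > 1

Result:
(no rows)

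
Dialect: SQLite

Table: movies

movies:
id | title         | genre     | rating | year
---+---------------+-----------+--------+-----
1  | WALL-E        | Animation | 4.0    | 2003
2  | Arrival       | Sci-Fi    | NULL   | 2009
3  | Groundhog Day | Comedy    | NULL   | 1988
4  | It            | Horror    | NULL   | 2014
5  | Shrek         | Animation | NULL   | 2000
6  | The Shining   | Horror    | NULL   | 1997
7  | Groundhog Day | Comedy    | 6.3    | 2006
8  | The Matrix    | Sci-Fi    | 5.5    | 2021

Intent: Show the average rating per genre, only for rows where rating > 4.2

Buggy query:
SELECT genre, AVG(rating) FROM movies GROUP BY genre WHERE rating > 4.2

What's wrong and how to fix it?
Bug: WHERE cannot follow GROUP BY

Fix: Place WHERE between FROM and GROUP BY

Corrected query:
SELECT genre, AVG(rating) FROM movies WHERE rating > 4.2 GROUP BY genre

Result:
genre  | AVG(rating)
-------+------------
Comedy | 6.3        
Sci-Fi | 5.5        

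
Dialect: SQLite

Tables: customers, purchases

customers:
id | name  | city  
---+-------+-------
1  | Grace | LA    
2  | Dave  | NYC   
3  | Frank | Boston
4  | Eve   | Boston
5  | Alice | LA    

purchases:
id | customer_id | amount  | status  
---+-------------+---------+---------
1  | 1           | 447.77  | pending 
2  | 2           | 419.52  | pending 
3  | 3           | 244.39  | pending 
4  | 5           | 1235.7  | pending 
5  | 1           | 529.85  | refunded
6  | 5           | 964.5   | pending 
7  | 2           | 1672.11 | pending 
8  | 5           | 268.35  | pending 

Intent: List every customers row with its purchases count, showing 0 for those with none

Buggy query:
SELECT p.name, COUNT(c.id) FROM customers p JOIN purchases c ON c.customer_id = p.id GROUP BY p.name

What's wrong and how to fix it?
Bug: INNER JOIN drops customers rows that have no matching purchases rows

Fix: Switch to LEFT JOIN to retain unmatched parent rows

Corrected query:
SELECT p.name, COUNT(c.id) FROM customers p LEFT JOIN purchases c ON c.customer_id = p.id GROUP BY p.name

Result:
name  | COUNT(c.id)
------+------------
Alice | 3          
Dave  | 2          
Eve   | 0          
Frank | 1          
Grace | 2          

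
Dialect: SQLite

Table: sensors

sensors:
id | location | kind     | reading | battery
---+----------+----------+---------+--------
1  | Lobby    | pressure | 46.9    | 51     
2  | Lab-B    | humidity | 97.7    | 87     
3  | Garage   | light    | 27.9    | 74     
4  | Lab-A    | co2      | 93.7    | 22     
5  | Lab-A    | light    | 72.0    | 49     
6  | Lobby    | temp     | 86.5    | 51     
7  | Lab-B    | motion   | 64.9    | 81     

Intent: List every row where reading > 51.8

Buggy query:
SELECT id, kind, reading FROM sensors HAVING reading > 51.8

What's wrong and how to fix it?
Bug: This is a non-aggregate query (no GROUP BY, no aggregates), so in SQLite the HAVING clause is invalid here; a row-level condition belongs in WHERE

Fix: Replace HAVING with WHERE since the condition applies to individual rows

Corrected query:
SELECT id, kind, reading FROM sensors WHERE reading > 51.8

Result:
id | kind     | reading
---+----------+--------
2  | humidity | 97.7   
4  | co2      | 93.7   
5  | light    | 72     
6  | temp     | 86.5   
7  | motion   | 64.9   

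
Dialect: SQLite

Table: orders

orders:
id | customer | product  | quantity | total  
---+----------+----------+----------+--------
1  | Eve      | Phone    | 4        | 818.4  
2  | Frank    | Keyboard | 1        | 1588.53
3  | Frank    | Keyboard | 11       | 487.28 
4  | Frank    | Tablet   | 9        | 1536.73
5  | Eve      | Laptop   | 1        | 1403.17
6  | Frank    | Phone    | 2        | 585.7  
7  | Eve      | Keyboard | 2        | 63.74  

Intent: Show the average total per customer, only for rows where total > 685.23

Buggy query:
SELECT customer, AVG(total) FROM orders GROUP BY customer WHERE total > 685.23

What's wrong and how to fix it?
Bug: Row-level WHERE must come before GROUP BY in the clause order

Fix: Move the WHERE clause before GROUP BY

Corrected query:
SELECT customer, AVG(total) FROM orders WHERE total > 685.23 GROUP BY customer

Result:
customer | AVG(total)
---------+-----------
Eve      | 1110.785  
Frank    | 1562.63   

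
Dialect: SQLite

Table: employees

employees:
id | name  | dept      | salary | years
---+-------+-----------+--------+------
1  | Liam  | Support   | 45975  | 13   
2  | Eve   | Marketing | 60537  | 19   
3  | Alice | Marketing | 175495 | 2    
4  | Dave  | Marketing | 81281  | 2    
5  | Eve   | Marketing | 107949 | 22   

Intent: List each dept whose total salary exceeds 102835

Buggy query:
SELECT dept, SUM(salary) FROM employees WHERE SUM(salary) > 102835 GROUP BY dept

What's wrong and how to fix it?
Bug: Aggregate functions cannot appear in a WHERE clause

Fix: Use HAVING (which filters groups after aggregation) instead of WHERE

Corrected query:
SELECT dept, SUM(salary) FROM employees GROUP BY dept HAVING SUM(salary) > 102835

Result:
dept      | SUM(salary)
----------+------------
Marketing | 425262     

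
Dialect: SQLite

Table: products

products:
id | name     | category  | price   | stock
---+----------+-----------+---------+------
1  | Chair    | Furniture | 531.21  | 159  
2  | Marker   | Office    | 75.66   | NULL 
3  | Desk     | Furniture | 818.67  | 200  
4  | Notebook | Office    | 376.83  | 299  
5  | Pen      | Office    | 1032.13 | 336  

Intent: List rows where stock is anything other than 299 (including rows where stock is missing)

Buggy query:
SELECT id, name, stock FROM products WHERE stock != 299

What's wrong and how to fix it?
Bug: 'stock != 299' is unknown when stock is NULL, so NULL rows are silently excluded

Fix: Handle NULL separately with IS NULL alongside the inequality

Corrected query:
SELECT id, name, stock FROM products WHERE stock != 299 OR stock IS NULL

Result:
id | name   | stock
---+--------+------
1  | Chair  | 159  
2  | Marker | NULL 
3  | Desk   | 200  
5  | Pen    | 336  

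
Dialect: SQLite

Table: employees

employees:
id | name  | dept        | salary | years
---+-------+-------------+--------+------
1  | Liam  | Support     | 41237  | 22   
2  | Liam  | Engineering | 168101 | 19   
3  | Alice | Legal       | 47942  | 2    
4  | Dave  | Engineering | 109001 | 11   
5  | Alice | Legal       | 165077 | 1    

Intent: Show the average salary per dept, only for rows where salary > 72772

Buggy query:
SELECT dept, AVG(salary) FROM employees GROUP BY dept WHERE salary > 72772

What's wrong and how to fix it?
Bug: WHERE cannot follow GROUP BY

Fix: Place WHERE between FROM and GROUP BY

Corrected query:
SELECT dept, AVG(salary) FROM employees WHERE salary > 72772 GROUP BY dept

Result:
dept        | AVG(salary)
------------+------------
Engineering | 138551     
Legal       | 165077     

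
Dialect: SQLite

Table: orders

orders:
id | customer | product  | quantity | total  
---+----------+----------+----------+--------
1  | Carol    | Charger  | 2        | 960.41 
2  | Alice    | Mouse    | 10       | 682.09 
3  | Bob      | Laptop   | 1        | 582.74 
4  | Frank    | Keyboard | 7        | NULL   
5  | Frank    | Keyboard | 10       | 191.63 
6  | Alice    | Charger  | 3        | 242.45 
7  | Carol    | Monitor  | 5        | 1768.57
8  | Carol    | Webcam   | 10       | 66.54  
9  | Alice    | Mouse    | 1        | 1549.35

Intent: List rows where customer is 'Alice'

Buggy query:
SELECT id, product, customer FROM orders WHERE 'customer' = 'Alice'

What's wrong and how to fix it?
Bug: 'customer' in single quotes is a string literal, not the column; the comparison is literal-vs-literal and never true

Fix: Reference the column as customer without single quotes

Corrected query:
SELECT id, product, customer FROM orders WHERE customer = 'Alice'

Result:
id | product | customer
---+---------+---------
2  | Mouse   | Alice   
6  | Charger | Alice   
9  | Mouse   | Alice   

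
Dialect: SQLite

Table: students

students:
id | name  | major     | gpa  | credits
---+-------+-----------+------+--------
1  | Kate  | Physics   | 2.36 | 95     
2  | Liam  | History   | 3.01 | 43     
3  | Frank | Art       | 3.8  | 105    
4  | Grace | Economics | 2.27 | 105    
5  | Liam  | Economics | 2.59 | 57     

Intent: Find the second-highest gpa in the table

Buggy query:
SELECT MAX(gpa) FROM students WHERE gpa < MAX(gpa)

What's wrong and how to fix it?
Bug: MAX(gpa) on the right of the comparison is an aggregate-in-WHERE error

Fix: Compute the overall MAX in a subquery, then take MAX of rows below it

Corrected query:
SELECT MAX(gpa) FROM students WHERE gpa < (SELECT MAX(gpa) FROM students)

Result:
MAX(gpa)
--------
3.01    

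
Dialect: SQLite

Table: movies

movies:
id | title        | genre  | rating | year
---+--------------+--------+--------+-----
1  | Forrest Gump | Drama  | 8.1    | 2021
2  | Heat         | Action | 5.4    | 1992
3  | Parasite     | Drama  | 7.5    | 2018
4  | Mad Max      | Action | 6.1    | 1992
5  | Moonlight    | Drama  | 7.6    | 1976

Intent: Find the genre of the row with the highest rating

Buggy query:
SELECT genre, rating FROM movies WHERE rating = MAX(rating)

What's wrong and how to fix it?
Bug: MAX(rating) is an aggregate and cannot be used directly in WHERE

Fix: Wrap MAX in a scalar subquery so WHERE compares against a single value

Corrected query:
SELECT genre, rating FROM movies WHERE rating = (SELECT MAX(rating) FROM movies)

Result:
genre | rating
------+-------
Drama | 8.1   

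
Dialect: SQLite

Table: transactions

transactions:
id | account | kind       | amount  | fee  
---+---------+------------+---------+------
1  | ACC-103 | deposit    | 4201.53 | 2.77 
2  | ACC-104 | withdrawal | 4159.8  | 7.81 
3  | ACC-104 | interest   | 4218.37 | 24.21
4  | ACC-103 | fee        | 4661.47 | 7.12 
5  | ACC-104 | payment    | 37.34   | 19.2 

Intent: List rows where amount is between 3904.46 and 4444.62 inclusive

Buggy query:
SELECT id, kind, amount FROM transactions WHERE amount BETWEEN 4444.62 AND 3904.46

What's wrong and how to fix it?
Bug: BETWEEN expects the lower bound first; with 4444.62 AND 3904.46 the range is empty

Fix: Write BETWEEN 3904.46 AND 4444.62

Corrected query:
SELECT id, kind, amount FROM transactions WHERE amount BETWEEN 3904.46 AND 4444.62

Result:
id | kind       | amount 
---+------------+--------
1  | deposit    | 4201.53
2  | withdrawal | 4159.8 
3  | interest   | 4218.37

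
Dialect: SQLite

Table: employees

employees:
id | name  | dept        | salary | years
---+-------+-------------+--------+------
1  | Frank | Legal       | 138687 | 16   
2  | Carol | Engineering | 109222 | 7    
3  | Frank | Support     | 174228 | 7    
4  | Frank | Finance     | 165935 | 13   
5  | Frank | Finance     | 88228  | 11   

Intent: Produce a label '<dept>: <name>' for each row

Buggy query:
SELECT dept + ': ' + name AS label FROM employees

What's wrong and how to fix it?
Bug: '+' is numeric addition; on text columns SQLite converts them to 0 instead of concatenating

Fix: Use the || operator for string concatenation

Corrected query:
SELECT dept || ': ' || name AS label FROM employees

Result:
label             
------------------
Legal: Frank      
Engineering: Carol
Support: Frank    
Finance: Frank    
Finance: Frank    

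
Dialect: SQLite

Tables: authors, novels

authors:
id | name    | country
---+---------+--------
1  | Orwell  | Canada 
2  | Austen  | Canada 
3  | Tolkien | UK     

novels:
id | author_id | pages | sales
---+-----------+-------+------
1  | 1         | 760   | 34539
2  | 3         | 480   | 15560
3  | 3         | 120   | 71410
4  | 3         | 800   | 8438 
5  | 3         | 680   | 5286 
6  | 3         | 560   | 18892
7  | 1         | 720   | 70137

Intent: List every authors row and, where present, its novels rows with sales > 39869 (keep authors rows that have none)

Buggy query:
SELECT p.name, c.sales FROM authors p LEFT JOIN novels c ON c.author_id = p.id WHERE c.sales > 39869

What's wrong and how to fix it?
Bug: Filtering c.sales in WHERE discards the NULL rows produced by LEFT JOIN, turning it into an inner join

Fix: Put 'c.sales > 39869' in the JOIN's ON clause instead of WHERE

Corrected query:
SELECT p.name, c.sales FROM authors p LEFT JOIN novels c ON c.author_id = p.id AND c.sales > 39869

Result:
name    | sales
--------+------
Orwell  | 70137
Austen  | NULL 
Tolkien | 71410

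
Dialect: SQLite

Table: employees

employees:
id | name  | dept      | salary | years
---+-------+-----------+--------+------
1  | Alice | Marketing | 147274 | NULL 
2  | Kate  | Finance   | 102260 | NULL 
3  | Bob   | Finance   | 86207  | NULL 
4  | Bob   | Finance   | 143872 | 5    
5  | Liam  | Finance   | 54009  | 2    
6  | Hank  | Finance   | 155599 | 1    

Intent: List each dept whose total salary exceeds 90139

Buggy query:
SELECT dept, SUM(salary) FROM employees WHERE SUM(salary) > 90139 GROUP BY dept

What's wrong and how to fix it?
Bug: SUM(salary) is an aggregate, but WHERE filters rows before aggregation

Fix: Use HAVING (which filters groups after aggregation) instead of WHERE

Corrected query:
SELECT dept, SUM(salary) FROM employees GROUP BY dept HAVING SUM(salary) > 90139

Result:
dept      | SUM(salary)
----------+------------
Finance   | 541947     
Marketing | 147274     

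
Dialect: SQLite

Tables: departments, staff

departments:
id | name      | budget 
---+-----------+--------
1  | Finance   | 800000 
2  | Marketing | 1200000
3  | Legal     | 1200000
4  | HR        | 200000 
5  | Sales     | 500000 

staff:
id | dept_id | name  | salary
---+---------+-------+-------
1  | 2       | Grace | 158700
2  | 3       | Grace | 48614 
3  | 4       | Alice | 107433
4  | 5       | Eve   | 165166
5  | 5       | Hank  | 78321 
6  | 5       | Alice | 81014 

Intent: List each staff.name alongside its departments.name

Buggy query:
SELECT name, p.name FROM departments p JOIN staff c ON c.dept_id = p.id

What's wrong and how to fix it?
Bug: 'name' exists in both joined tables, so the database can't tell which one is meant

Fix: Prefix ambiguous columns with the table alias

Corrected query:
SELECT c.name, p.name FROM departments p JOIN staff c ON c.dept_id = p.id

Result:
name  | name     
------+----------
Grace | Marketing
Grace | Legal    
Alice | HR       
Eve   | Sales    
Hank  | Sales    
Alice | Sales    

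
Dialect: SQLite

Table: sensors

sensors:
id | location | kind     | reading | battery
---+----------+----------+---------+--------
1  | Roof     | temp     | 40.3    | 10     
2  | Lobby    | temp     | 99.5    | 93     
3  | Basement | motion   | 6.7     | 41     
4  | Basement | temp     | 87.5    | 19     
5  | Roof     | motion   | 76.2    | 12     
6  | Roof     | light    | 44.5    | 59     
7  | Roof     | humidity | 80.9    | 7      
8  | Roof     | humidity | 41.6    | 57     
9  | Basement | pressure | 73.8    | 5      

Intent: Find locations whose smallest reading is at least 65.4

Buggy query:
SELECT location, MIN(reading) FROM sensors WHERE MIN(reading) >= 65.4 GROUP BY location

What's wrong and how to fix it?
Bug: Aggregates like MIN are computed per group after WHERE runs

Fix: Use HAVING for the per-group MIN condition

Corrected query:
SELECT location, MIN(reading) FROM sensors GROUP BY location HAVING MIN(reading) >= 65.4

Result:
location | MIN(reading)
---------+-------------
Lobby    | 99.5        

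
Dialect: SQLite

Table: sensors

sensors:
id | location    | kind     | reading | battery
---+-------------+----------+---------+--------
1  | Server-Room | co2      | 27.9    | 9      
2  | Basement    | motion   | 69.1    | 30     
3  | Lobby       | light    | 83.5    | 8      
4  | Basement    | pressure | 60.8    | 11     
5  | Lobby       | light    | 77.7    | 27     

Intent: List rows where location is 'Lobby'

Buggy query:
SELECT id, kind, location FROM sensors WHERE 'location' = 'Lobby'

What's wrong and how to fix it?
Bug: Single quotes denote string literals in SQL; the column name is being compared as a constant string

Fix: Remove the quotes around the column name (or use double quotes for an identifier)

Corrected query:
SELECT id, kind, location FROM sensors WHERE location = 'Lobby'

Result:
id | kind  | location
---+-------+---------
3  | light | Lobby   
5  | light | Lobby   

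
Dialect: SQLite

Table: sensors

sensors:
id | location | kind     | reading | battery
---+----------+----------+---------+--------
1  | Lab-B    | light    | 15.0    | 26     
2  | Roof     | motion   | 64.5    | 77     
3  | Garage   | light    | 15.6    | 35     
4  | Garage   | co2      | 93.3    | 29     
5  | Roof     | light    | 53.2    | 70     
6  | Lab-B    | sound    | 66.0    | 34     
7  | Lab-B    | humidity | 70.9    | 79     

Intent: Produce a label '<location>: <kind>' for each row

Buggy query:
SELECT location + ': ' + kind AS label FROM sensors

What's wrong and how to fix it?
Bug: '+' is numeric addition; on text columns SQLite converts them to 0 instead of concatenating

Fix: Use the || operator for string concatenation

Corrected query:
SELECT location || ': ' || kind AS label FROM sensors

Result:
label          
---------------
Lab-B: light   
Roof: motion   
Garage: light  
Garage: co2    
Roof: light    
Lab-B: sound   
Lab-B: humidity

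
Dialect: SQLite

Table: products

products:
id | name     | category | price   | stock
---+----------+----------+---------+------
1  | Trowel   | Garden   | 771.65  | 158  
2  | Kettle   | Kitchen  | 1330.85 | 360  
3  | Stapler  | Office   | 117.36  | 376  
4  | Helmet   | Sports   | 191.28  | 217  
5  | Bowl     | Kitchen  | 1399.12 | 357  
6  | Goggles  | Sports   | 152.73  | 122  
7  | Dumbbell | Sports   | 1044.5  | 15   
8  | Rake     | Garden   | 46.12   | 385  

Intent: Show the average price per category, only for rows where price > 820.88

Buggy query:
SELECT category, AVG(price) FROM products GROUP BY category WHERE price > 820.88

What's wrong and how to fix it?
Bug: WHERE cannot follow GROUP BY

Fix: Place WHERE between FROM and GROUP BY

Corrected query:
SELECT category, AVG(price) FROM products WHERE price > 820.88 GROUP BY category

Result:
category | AVG(price)
---------+-----------
Kitchen  | 1364.985  
Sports   | 1044.5    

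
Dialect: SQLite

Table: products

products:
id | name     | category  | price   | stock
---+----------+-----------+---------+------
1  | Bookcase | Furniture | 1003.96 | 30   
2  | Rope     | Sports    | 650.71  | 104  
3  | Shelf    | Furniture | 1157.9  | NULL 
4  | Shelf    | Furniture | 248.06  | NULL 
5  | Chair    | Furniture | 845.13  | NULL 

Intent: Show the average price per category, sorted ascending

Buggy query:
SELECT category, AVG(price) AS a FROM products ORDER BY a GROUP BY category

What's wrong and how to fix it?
Bug: ORDER BY appears before GROUP BY; SQL clause order requires GROUP BY first

Fix: Reorder: SELECT … FROM … GROUP BY … ORDER BY …

Corrected query:
SELECT category, AVG(price) AS a FROM products GROUP BY category ORDER BY a

Result:
category  | a       
----------+---------
Sports    | 650.71  
Furniture | 813.7625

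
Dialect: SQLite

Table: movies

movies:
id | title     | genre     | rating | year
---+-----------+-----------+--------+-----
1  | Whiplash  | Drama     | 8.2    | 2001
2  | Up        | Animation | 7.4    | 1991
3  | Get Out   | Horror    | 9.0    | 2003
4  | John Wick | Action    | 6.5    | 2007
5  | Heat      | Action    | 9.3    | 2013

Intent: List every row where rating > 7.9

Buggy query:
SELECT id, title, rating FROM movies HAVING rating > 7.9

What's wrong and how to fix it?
Bug: This is a non-aggregate query (no GROUP BY, no aggregates), so in SQLite the HAVING clause is invalid here; a row-level condition belongs in WHERE

Fix: Use WHERE for row-level filtering

Corrected query:
SELECT id, title, rating FROM movies WHERE rating > 7.9

Result:
id | title    | rating
---+----------+-------
1  | Whiplash | 8.2   
3  | Get Out  | 9     
5  | Heat     | 9.3   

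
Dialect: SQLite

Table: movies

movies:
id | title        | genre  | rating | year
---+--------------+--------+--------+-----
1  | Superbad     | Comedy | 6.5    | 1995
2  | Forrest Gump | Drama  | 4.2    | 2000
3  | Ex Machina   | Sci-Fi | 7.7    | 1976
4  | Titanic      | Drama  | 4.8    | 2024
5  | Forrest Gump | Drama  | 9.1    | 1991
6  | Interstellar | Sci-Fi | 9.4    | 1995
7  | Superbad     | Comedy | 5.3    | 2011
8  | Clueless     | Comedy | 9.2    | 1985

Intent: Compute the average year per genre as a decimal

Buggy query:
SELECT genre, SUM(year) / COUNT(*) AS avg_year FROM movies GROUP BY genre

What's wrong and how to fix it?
Bug: Both operands are integers, so '/' performs integer division and truncates

Fix: Cast one side to REAL so the division keeps the fractional part

Corrected query:
SELECT genre, SUM(year) * 1.0 / COUNT(*) AS avg_year FROM movies GROUP BY genre

Result:
genre  | avg_year
-------+---------
Comedy | 1997    
Drama  | 2005    
Sci-Fi | 1985.5  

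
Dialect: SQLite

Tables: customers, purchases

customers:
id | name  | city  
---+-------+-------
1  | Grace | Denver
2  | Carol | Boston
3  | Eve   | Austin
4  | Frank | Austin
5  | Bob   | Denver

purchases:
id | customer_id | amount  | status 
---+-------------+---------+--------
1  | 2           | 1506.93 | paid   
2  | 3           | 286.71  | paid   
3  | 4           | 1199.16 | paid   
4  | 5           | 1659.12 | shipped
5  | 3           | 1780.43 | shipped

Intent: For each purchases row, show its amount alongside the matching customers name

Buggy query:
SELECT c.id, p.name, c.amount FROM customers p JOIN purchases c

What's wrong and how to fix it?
Bug: Missing join condition: each purchases row is matched to all customers rows instead of just its own

Fix: Specify the join condition linking the foreign key to the parent id

Corrected query:
SELECT c.id, p.name, c.amount FROM customers p JOIN purchases c ON c.customer_id = p.id

Result:
id | name  | amount 
---+-------+--------
1  | Carol | 1506.93
2  | Eve   | 286.71 
3  | Frank | 1199.16
4  | Bob   | 1659.12
5  | Eve   | 1780.43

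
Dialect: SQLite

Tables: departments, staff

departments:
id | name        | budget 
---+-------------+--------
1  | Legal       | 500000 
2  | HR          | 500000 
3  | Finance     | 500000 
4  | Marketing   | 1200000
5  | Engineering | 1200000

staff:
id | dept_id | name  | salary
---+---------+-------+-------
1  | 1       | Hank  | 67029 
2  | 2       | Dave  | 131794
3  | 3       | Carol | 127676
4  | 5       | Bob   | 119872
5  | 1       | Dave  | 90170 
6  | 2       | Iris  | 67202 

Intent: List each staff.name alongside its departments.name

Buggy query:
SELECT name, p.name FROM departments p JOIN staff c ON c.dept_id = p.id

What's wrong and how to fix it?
Bug: Both tables have a 'name' column; the unqualified reference is ambiguous

Fix: Prefix ambiguous columns with the table alias

Corrected query:
SELECT c.name, p.name FROM departments p JOIN staff c ON c.dept_id = p.id

Result:
name  | name       
------+------------
Hank  | Legal      
Dave  | HR         
Carol | Finance    
Bob   | Engineering
Dave  | Legal      
Iris  | HR         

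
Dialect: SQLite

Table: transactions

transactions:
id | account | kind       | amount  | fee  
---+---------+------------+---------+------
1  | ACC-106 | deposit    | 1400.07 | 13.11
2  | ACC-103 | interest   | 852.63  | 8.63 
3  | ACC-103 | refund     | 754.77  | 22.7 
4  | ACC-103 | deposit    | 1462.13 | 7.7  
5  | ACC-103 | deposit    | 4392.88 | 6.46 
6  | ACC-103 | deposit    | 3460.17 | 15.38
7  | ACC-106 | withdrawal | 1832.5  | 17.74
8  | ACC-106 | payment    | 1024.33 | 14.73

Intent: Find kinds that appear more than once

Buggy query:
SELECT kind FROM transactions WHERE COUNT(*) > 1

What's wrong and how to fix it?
Bug: WHERE can't reference COUNT(*); aggregates are computed after WHERE

Fix: Group first, then use HAVING for the count condition

Corrected query:
SELECT kind FROM transactions GROUP BY kind HAVING COUNT(*) > 1

Result:
kind   
-------
deposit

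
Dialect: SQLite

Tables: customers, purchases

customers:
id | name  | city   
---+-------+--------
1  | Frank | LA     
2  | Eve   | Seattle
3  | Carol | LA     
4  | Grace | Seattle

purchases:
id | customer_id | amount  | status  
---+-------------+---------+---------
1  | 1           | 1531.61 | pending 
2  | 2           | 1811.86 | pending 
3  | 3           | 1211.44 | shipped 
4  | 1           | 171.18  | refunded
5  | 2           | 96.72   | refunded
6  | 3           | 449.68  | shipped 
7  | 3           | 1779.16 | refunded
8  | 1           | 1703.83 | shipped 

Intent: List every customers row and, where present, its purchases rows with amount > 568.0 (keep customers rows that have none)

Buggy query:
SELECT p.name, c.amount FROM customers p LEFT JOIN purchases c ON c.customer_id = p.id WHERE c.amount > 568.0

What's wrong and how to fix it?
Bug: A WHERE condition on the right-hand table after LEFT JOIN drops unmatched parents

Fix: Put 'c.amount > 568.0' in the JOIN's ON clause instead of WHERE

Corrected query:
SELECT p.name, c.amount FROM customers p LEFT JOIN purchases c ON c.customer_id = p.id AND c.amount > 568.0

Result:
name  | amount 
------+--------
Frank | 1531.61
Frank | 1703.83
Eve   | 1811.86
Carol | 1211.44
Carol | 1779.16
Grace | NULL   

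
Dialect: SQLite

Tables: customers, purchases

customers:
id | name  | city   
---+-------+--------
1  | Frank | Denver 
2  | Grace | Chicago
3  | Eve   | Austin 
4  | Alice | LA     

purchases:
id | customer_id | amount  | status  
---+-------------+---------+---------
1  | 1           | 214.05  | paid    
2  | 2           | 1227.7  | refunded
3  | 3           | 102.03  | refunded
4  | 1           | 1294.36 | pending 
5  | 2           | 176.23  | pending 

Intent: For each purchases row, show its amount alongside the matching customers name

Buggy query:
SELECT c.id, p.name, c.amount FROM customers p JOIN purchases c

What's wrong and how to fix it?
Bug: Missing join condition: each purchases row is matched to all customers rows instead of just its own

Fix: Specify the join condition linking the foreign key to the parent id

Corrected query:
SELECT c.id, p.name, c.amount FROM customers p JOIN purchases c ON c.customer_id = p.id

Result:
id | name  | amount 
---+-------+--------
1  | Frank | 214.05 
2  | Grace | 1227.7 
3  | Eve   | 102.03 
4  | Frank | 1294.36
5  | Grace | 176.23 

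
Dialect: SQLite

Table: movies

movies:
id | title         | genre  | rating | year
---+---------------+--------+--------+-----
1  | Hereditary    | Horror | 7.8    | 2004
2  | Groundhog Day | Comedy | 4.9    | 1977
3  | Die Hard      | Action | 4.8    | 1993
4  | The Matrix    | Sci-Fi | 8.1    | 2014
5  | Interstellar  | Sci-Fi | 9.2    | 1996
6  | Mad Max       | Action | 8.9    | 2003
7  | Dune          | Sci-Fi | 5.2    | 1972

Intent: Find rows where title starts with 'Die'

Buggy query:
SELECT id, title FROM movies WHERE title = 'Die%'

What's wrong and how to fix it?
Bug: '=' compares the literal string including the % character; pattern matching needs LIKE

Fix: Use LIKE for wildcard pattern matching

Corrected query:
SELECT id, title FROM movies WHERE title LIKE 'Die%'

Result:
id | title   
---+---------
3  | Die Hard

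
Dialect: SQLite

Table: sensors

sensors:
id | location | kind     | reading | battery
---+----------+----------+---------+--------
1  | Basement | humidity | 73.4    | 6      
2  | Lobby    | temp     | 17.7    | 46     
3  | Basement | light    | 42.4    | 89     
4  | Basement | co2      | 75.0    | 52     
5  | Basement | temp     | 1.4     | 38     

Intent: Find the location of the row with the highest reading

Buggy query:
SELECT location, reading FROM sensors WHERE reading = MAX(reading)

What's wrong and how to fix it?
Bug: WHERE is evaluated per row; an aggregate over the whole table isn't defined there

Fix: Wrap MAX in a scalar subquery so WHERE compares against a single value

Corrected query:
SELECT location, reading FROM sensors WHERE reading = (SELECT MAX(reading) FROM sensors)

Result:
location | reading
---------+--------
Basement | 75     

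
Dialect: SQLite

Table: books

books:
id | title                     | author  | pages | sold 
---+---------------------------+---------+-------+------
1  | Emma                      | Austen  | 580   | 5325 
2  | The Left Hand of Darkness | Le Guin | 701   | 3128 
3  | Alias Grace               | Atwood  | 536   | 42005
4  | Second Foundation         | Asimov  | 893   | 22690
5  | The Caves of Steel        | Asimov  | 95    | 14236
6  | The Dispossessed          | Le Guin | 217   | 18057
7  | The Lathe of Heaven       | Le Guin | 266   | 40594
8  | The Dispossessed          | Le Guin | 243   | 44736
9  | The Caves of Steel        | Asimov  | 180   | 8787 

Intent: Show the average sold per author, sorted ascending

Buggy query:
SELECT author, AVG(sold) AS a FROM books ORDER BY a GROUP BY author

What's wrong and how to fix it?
Bug: ORDER BY appears before GROUP BY; SQL clause order requires GROUP BY first

Fix: Move ORDER BY to the end, after GROUP BY

Corrected query:
SELECT author, AVG(sold) AS a FROM books GROUP BY author ORDER BY a

Result:
author  | a           
--------+-------------
Austen  | 5325        
Asimov  | 15237.666667
Le Guin | 26628.75    
Atwood  | 42005       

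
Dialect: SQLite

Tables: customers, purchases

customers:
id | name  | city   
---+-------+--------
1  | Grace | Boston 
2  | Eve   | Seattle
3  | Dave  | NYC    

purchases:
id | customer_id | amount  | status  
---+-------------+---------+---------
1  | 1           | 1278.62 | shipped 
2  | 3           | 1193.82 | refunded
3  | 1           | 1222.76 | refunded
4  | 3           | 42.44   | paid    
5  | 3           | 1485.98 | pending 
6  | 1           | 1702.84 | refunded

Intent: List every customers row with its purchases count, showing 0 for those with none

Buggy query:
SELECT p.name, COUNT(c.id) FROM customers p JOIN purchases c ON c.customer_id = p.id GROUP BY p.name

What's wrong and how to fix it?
Bug: INNER JOIN drops customers rows that have no matching purchases rows

Fix: Switch to LEFT JOIN to retain unmatched parent rows

Corrected query:
SELECT p.name, COUNT(c.id) FROM customers p LEFT JOIN purchases c ON c.customer_id = p.id GROUP BY p.name

Result:
name  | COUNT(c.id)
------+------------
Dave  | 3          
Eve   | 0          
Grace | 3          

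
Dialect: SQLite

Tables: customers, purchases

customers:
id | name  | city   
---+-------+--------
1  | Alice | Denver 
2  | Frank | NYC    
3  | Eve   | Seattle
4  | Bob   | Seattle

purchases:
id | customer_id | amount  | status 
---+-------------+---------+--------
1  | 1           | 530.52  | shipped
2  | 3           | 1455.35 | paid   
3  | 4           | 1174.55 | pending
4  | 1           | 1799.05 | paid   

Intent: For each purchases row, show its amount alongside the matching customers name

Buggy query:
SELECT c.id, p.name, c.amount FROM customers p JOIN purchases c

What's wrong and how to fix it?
Bug: Missing join condition: each purchases row is matched to all customers rows instead of just its own

Fix: Specify the join condition linking the foreign key to the parent id

Corrected query:
SELECT c.id, p.name, c.amount FROM customers p JOIN purchases c ON c.customer_id = p.id

Result:
id | name  | amount 
---+-------+--------
1  | Alice | 530.52 
2  | Eve   | 1455.35
3  | Bob   | 1174.55
4  | Alice | 1799.05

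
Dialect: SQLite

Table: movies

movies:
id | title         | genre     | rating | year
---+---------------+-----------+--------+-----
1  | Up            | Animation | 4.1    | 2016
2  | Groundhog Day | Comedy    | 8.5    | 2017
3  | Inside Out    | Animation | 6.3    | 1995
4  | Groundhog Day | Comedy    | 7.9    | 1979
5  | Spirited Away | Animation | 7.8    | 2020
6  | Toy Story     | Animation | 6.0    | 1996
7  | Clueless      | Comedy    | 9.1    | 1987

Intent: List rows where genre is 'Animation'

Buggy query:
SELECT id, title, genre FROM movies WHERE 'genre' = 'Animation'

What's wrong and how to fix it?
Bug: 'genre' in single quotes is a string literal, not the column; the comparison is literal-vs-literal and never true

Fix: Remove the quotes around the column name (or use double quotes for an identifier)

Corrected query:
SELECT id, title, genre FROM movies WHERE genre = 'Animation'

Result:
id | title         | genre    
---+---------------+----------
1  | Up            | Animation
3  | Inside Out    | Animation
5  | Spirited Away | Animation
6  | Toy Story     | Animation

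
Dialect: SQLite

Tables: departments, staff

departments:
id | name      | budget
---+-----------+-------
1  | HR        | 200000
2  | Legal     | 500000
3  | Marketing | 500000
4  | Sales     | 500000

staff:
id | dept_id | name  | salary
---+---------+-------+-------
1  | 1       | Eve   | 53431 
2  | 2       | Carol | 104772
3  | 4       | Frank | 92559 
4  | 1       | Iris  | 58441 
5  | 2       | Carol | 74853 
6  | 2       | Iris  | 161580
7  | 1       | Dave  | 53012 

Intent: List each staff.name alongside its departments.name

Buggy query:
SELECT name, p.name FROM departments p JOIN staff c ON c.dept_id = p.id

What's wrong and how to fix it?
Bug: 'name' exists in both joined tables, so the database can't tell which one is meant

Fix: Qualify the column with its table alias (c.name)

Corrected query:
SELECT c.name, p.name FROM departments p JOIN staff c ON c.dept_id = p.id

Result:
name  | name 
------+------
Eve   | HR   
Carol | Legal
Frank | Sales
Iris  | HR   
Carol | Legal
Iris  | Legal
Dave  | HR   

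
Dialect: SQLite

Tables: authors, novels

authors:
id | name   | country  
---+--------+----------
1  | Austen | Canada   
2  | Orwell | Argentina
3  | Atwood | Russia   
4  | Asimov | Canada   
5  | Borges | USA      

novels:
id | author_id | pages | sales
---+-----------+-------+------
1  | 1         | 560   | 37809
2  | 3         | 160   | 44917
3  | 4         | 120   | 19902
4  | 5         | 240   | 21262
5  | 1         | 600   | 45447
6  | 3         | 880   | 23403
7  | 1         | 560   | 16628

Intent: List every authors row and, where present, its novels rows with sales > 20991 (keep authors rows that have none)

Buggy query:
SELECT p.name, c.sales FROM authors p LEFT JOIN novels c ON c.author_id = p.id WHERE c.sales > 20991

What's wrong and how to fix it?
Bug: A WHERE condition on the right-hand table after LEFT JOIN drops unmatched parents

Fix: Put 'c.sales > 20991' in the JOIN's ON clause instead of WHERE

Corrected query:
SELECT p.name, c.sales FROM authors p LEFT JOIN novels c ON c.author_id = p.id AND c.sales > 20991

Result:
name   | sales
-------+------
Austen | 37809
Austen | 45447
Orwell | NULL 
Atwood | 23403
Atwood | 44917
Asimov | NULL 
Borges | 21262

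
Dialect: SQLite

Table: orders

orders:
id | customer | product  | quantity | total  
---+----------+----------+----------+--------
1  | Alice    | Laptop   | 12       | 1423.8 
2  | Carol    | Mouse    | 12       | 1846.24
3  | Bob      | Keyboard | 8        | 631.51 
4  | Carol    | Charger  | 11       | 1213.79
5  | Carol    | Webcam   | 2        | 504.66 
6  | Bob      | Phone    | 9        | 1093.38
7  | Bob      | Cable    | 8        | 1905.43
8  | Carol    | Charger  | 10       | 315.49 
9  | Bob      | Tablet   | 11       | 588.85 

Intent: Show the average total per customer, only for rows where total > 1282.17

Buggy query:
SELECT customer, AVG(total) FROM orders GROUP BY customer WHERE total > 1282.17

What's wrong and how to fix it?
Bug: WHERE cannot follow GROUP BY

Fix: Place WHERE between FROM and GROUP BY

Corrected query:
SELECT customer, AVG(total) FROM orders WHERE total > 1282.17 GROUP BY customer

Result:
customer | AVG(total)
---------+-----------
Alice    | 1423.8    
Bob      | 1905.43   
Carol    | 1846.24   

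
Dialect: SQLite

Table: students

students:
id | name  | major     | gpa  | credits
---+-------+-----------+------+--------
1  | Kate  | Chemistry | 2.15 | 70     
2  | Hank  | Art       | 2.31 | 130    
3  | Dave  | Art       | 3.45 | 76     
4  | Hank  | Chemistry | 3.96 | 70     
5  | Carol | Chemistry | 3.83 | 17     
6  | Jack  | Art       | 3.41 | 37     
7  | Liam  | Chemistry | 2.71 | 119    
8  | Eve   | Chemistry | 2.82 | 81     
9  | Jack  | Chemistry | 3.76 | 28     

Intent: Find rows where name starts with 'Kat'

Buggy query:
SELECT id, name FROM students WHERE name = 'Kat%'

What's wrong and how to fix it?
Bug: '=' compares the literal string including the % character; pattern matching needs LIKE

Fix: Use LIKE for wildcard pattern matching

Corrected query:
SELECT id, name FROM students WHERE name LIKE 'Kat%'

Result:
id | name
---+-----
1  | Kate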